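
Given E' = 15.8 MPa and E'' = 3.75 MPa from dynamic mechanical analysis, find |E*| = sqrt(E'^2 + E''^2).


|E*| = sqrt(E'^2 + E''^2)
= sqrt(15.8^2 + 3.75^2)
= sqrt(249.6400 + 14.0625)
= 16.239 MPa

16.239 MPa


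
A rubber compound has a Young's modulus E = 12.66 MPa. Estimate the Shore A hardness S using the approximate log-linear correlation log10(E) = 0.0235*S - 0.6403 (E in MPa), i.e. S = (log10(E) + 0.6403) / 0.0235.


log10(E) = 0.0235*S - 0.6403  =>  S = (log10(E) + 0.6403) / 0.0235
log10(12.66) = 1.102434
S = (1.102434 + 0.6403) / 0.0235 = 1.742734 / 0.0235
S = 74.2

Shore A = 74.2


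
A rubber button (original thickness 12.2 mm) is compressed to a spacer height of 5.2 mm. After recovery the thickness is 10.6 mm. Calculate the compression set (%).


CS = (t0 - recovered) / (t0 - ts) * 100
= (12.2 - 10.6) / (12.2 - 5.2) * 100
= 1.6 / 7.0 * 100
= 22.9%

22.9%


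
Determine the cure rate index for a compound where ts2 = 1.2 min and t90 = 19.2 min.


CRI = 100 / (t90 - ts2)
= 100 / (19.2 - 1.2)
= 100 / 18.0
= 5.56 min^-1

5.56 min^-1


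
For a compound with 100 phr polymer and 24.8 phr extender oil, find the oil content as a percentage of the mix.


Oil % = oil / (100 + oil) * 100
= 24.8 / (100 + 24.8) * 100
= 24.8 / 124.8 * 100
= 19.87%

19.87%


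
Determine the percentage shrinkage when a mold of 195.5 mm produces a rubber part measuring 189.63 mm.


Shrinkage = (mold - part) / mold * 100
= (195.5 - 189.63) / 195.5 * 100
= 5.87 / 195.5 * 100
= 3.0%

3.0%


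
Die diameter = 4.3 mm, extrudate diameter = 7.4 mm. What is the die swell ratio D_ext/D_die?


Die swell ratio = D_extrudate / D_die
= 7.4 / 4.3
= 1.721

Die swell = 1.721


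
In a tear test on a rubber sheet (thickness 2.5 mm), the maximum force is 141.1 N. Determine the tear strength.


Tear strength = force / thickness
= 141.1 / 2.5
= 56.44 N/mm

56.44 N/mm


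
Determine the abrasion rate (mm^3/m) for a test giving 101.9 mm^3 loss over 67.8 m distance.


Rate = volume_loss / distance
= 101.9 / 67.8
= 1.503 mm^3/m

1.503 mm^3/m


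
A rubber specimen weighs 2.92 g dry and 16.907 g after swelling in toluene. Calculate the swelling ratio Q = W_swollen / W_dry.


Q = W_swollen / W_dry
Q = 16.907 / 2.92
Q = 5.79

Q = 5.79


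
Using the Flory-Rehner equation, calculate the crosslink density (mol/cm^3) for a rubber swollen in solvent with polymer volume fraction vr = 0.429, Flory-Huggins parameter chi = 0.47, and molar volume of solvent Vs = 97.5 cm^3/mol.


ln(1 - vr) = ln(1 - 0.429) = -0.5604
Numerator = -((-0.5604) + 0.429 + 0.47 * 0.429^2) = 0.0449
Denominator = 97.5 * (0.429^(1/3) - 0.429/2) = 52.6206
nu = 0.0449 / 52.6206 = 8.5265e-04 mol/cm^3

8.5265e-04 mol/cm^3


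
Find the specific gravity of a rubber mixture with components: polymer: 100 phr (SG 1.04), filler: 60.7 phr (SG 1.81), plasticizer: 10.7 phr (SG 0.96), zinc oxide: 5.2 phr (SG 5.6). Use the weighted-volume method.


Sum of weights = 176.6
Volume contributions:
  polymer: 100/1.04 = 96.1538
  filler: 60.7/1.81 = 33.5359
  plasticizer: 10.7/0.96 = 11.1458
  zinc oxide: 5.2/5.6 = 0.9286
Sum of volumes = 141.7642
SG = 176.6 / 141.7642 = 1.246

SG = 1.246


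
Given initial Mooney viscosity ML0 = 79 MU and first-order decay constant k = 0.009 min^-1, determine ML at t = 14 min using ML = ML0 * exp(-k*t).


ML = ML0 * exp(-k * t)
ML = 79 * exp(-0.009 * 14)
ML = 79 * 0.8816
ML = 69.65 MU

69.65 MU


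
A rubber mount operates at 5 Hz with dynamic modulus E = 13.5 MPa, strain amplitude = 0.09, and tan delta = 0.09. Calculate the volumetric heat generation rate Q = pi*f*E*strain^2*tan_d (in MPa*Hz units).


Q = pi * f * E * strain^2 * tan_d
= pi * 5 * 13.5 * 0.09^2 * 0.09
= pi * 5 * 13.5 * 0.0081 * 0.09
= 0.1546

Q = 0.1546


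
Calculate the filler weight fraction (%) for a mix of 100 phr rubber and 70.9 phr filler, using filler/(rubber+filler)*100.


Filler % = filler / (rubber + filler) * 100
= 70.9 / (100 + 70.9) * 100
= 70.9 / 170.9 * 100
= 41.49%

41.49%


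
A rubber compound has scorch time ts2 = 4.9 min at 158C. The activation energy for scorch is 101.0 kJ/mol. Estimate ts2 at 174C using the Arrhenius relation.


Convert temperatures: T1 = 158 + 273.15 = 431.15 K, T2 = 174 + 273.15 = 447.15 K
ts2_new = 4.9 * exp(101000 / 8.314 * (1/447.15 - 1/431.15))
1/T2 - 1/T1 = -8.2992e-05
ts2_new = 1.79 min

1.79 min


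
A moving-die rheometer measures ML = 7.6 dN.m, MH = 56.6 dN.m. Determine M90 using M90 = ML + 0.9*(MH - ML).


M90 = ML + 0.9 * (MH - ML)
M90 = 7.6 + 0.9 * (56.6 - 7.6)
M90 = 7.6 + 0.9 * 49.0
M90 = 51.7 dN.m

51.7 dN.m


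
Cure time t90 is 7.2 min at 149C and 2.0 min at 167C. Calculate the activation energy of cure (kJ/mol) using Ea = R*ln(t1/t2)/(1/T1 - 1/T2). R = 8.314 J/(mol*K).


T1 = 422.15 K, T2 = 440.15 K
1/T1 - 1/T2 = 9.6874e-05
ln(t1/t2) = ln(7.2/2.0) = 1.2809
Ea = 8.314 * 1.2809 / 9.6874e-05 = 109933.9204 J/mol
Ea = 109.93 kJ/mol

109.93 kJ/mol


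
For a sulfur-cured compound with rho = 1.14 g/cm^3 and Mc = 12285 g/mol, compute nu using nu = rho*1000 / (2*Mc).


nu = rho * 1000 / (2 * Mc)
nu = 1.14 * 1000 / (2 * 12285)
nu = 1140.0 / 24570
nu = 0.0464 mol/L

0.0464 mol/L


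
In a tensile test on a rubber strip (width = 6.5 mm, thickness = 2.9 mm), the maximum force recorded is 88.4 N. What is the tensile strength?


Area = width * thickness = 6.5 * 2.9 = 18.85 mm^2
TS = force / area = 88.4 / 18.85 = 4.69 MPa

4.69 MPa


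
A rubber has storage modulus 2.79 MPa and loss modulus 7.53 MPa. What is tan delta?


tan delta = E'' / E'
= 7.53 / 2.79
= 2.6989

tan delta = 2.6989


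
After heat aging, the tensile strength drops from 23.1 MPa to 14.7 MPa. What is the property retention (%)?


Retention = aged / original * 100
= 14.7 / 23.1 * 100
= 63.6%

63.6%


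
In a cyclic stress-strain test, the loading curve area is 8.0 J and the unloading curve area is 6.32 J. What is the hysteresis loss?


Hysteresis loss = loading - unloading
= 8.0 - 6.32
= 1.68 J

1.68 J


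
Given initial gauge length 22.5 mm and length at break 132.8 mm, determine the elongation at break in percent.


Elongation = (Lf - L0) / L0 * 100
= (132.8 - 22.5) / 22.5 * 100
= 110.3 / 22.5 * 100
= 490.2%

490.2%


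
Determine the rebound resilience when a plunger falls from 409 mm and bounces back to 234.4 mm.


Resilience = h_rebound / h_drop * 100
= 234.4 / 409 * 100
= 57.3%

57.3%


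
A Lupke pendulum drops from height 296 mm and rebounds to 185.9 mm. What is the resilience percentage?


Resilience = h_rebound / h_drop * 100
= 185.9 / 296 * 100
= 62.8%

62.8%


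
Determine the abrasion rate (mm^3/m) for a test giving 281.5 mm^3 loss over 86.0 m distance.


Rate = volume_loss / distance
= 281.5 / 86.0
= 3.273 mm^3/m

3.273 mm^3/m


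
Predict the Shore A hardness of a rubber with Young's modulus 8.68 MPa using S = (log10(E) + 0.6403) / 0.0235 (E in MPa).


log10(E) = 0.0235*S - 0.6403  =>  S = (log10(E) + 0.6403) / 0.0235
log10(8.68) = 0.938520
S = (0.938520 + 0.6403) / 0.0235 = 1.578820 / 0.0235
S = 67.2

Shore A = 67.2


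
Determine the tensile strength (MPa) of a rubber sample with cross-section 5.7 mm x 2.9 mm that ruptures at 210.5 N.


Area = width * thickness = 5.7 * 2.9 = 16.53 mm^2
TS = force / area = 210.5 / 16.53 = 12.73 MPa

12.73 MPa


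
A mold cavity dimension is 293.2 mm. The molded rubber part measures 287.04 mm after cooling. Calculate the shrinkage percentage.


Shrinkage = (mold - part) / mold * 100
= (293.2 - 287.04) / 293.2 * 100
= 6.16 / 293.2 * 100
= 2.1%

2.1%


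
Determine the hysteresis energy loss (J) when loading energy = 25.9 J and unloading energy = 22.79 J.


Hysteresis loss = loading - unloading
= 25.9 - 22.79
= 3.11 J

3.11 J


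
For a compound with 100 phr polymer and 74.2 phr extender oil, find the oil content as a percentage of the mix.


Oil % = oil / (100 + oil) * 100
= 74.2 / (100 + 74.2) * 100
= 74.2 / 174.2 * 100
= 42.59%

42.59%


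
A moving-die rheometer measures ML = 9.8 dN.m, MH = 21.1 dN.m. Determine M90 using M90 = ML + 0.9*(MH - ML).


M90 = ML + 0.9 * (MH - ML)
M90 = 9.8 + 0.9 * (21.1 - 9.8)
M90 = 9.8 + 0.9 * 11.3
M90 = 19.97 dN.m

19.97 dN.m


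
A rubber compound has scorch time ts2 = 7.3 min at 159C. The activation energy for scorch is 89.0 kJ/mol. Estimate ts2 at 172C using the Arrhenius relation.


Convert temperatures: T1 = 159 + 273.15 = 432.15 K, T2 = 172 + 273.15 = 445.15 K
ts2_new = 7.3 * exp(89000 / 8.314 * (1/445.15 - 1/432.15))
1/T2 - 1/T1 = -6.7578e-05
ts2_new = 3.54 min

3.54 min


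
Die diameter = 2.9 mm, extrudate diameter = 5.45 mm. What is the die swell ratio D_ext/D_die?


Die swell ratio = D_extrudate / D_die
= 5.45 / 2.9
= 1.879

Die swell = 1.879


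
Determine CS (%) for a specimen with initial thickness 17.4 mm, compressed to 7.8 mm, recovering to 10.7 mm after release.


CS = (t0 - recovered) / (t0 - ts) * 100
= (17.4 - 10.7) / (17.4 - 7.8) * 100
= 6.7 / 9.6 * 100
= 69.8%

69.8%


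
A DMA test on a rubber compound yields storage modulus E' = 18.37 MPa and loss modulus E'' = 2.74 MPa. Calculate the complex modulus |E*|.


|E*| = sqrt(E'^2 + E''^2)
= sqrt(18.37^2 + 2.74^2)
= sqrt(337.4569 + 7.5076)
= 18.573 MPa

18.573 MPa


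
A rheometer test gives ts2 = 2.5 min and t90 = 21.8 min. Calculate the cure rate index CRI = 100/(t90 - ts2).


CRI = 100 / (t90 - ts2)
= 100 / (21.8 - 2.5)
= 100 / 19.3
= 5.18 min^-1

5.18 min^-1


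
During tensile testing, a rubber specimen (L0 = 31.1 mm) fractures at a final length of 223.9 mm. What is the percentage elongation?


Elongation = (Lf - L0) / L0 * 100
= (223.9 - 31.1) / 31.1 * 100
= 192.8 / 31.1 * 100
= 619.9%

619.9%


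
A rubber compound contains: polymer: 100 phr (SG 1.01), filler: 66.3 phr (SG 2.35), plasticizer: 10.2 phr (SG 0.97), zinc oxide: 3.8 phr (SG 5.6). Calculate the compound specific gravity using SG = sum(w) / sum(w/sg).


Sum of weights = 180.3
Volume contributions:
  polymer: 100/1.01 = 99.0099
  filler: 66.3/2.35 = 28.2128
  plasticizer: 10.2/0.97 = 10.5155
  zinc oxide: 3.8/5.6 = 0.6786
Sum of volumes = 138.4167
SG = 180.3 / 138.4167 = 1.303

SG = 1.303


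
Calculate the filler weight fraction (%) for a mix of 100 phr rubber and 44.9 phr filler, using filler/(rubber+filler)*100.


Filler % = filler / (rubber + filler) * 100
= 44.9 / (100 + 44.9) * 100
= 44.9 / 144.9 * 100
= 30.99%

30.99%


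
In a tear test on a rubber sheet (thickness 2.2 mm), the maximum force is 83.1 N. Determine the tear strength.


Tear strength = force / thickness
= 83.1 / 2.2
= 37.77 N/mm

37.77 N/mm


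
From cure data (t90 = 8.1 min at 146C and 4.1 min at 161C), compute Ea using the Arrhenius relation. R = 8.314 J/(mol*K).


T1 = 419.15 K, T2 = 434.15 K
1/T1 - 1/T2 = 8.2429e-05
ln(t1/t2) = ln(8.1/4.1) = 0.6809
Ea = 8.314 * 0.6809 / 8.2429e-05 = 68674.6978 J/mol
Ea = 68.67 kJ/mol

68.67 kJ/mol


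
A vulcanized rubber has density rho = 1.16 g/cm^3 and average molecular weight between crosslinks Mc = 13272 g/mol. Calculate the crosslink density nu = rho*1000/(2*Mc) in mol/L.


nu = rho * 1000 / (2 * Mc)
nu = 1.16 * 1000 / (2 * 13272)
nu = 1160.0 / 26544
nu = 0.0437 mol/L

0.0437 mol/L


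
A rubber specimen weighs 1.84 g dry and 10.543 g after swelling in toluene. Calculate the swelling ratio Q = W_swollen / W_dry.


Q = W_swollen / W_dry
Q = 10.543 / 1.84
Q = 5.73

Q = 5.73


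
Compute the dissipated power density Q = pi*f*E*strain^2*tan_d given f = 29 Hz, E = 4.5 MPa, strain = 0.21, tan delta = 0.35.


Q = pi * f * E * strain^2 * tan_d
= pi * 29 * 4.5 * 0.21^2 * 0.35
= pi * 29 * 4.5 * 0.0441 * 0.35
= 6.3280

Q = 6.3280


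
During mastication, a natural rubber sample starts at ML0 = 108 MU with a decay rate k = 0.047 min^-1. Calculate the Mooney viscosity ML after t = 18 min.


ML = ML0 * exp(-k * t)
ML = 108 * exp(-0.047 * 18)
ML = 108 * 0.4291
ML = 46.35 MU

46.35 MU


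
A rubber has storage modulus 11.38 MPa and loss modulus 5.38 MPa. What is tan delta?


tan delta = E'' / E'
= 5.38 / 11.38
= 0.4728

tan delta = 0.4728


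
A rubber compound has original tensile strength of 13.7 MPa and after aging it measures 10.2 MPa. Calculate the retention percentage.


Retention = aged / original * 100
= 10.2 / 13.7 * 100
= 74.5%

74.5%


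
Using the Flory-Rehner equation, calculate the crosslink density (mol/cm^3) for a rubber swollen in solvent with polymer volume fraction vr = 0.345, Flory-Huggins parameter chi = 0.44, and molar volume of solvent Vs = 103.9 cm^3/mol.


ln(1 - vr) = ln(1 - 0.345) = -0.4231
Numerator = -((-0.4231) + 0.345 + 0.44 * 0.345^2) = 0.0257
Denominator = 103.9 * (0.345^(1/3) - 0.345/2) = 54.9483
nu = 0.0257 / 54.9483 = 4.6860e-04 mol/cm^3

4.6860e-04 mol/cm^3


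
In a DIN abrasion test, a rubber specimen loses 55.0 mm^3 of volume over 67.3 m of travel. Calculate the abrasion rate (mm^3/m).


Rate = volume_loss / distance
= 55.0 / 67.3
= 0.817 mm^3/m

0.817 mm^3/m


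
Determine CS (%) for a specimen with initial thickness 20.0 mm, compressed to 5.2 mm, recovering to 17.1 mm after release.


CS = (t0 - recovered) / (t0 - ts) * 100
= (20.0 - 17.1) / (20.0 - 5.2) * 100
= 2.9 / 14.8 * 100
= 19.6%

19.6%


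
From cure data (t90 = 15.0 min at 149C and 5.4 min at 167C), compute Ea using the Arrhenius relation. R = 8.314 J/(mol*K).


T1 = 422.15 K, T2 = 440.15 K
1/T1 - 1/T2 = 9.6874e-05
ln(t1/t2) = ln(15.0/5.4) = 1.0217
Ea = 8.314 * 1.0217 / 9.6874e-05 = 87681.4422 J/mol
Ea = 87.68 kJ/mol

87.68 kJ/mol


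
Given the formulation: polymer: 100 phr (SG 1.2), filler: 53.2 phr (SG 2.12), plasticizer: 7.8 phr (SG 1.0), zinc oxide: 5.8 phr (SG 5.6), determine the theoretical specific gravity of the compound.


Sum of weights = 166.8
Volume contributions:
  polymer: 100/1.2 = 83.3333
  filler: 53.2/2.12 = 25.0943
  plasticizer: 7.8/1.0 = 7.8000
  zinc oxide: 5.8/5.6 = 1.0357
Sum of volumes = 117.2634
SG = 166.8 / 117.2634 = 1.422

SG = 1.422


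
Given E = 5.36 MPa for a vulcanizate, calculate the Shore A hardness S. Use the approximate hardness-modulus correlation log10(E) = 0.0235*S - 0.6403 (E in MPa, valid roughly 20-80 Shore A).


log10(E) = 0.0235*S - 0.6403  =>  S = (log10(E) + 0.6403) / 0.0235
log10(5.36) = 0.729165
S = (0.729165 + 0.6403) / 0.0235 = 1.369465 / 0.0235
S = 58.3

Shore A = 58.3


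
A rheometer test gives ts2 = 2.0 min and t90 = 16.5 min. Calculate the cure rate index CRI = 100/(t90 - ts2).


CRI = 100 / (t90 - ts2)
= 100 / (16.5 - 2.0)
= 100 / 14.5
= 6.9 min^-1

6.9 min^-1


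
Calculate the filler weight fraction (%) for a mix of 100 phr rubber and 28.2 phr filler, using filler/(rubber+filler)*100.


Filler % = filler / (rubber + filler) * 100
= 28.2 / (100 + 28.2) * 100
= 28.2 / 128.2 * 100
= 22.0%

22.0%


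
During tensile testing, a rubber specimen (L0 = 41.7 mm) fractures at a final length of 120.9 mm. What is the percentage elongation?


Elongation = (Lf - L0) / L0 * 100
= (120.9 - 41.7) / 41.7 * 100
= 79.2 / 41.7 * 100
= 189.9%

189.9%


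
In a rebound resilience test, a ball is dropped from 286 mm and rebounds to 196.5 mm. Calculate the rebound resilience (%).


Resilience = h_rebound / h_drop * 100
= 196.5 / 286 * 100
= 68.7%

68.7%


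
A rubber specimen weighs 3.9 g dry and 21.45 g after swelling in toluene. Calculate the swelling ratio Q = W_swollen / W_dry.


Q = W_swollen / W_dry
Q = 21.45 / 3.9
Q = 5.5

Q = 5.5


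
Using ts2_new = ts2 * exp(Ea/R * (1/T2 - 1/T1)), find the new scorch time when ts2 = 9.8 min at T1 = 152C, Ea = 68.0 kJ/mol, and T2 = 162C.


Convert temperatures: T1 = 152 + 273.15 = 425.15 K, T2 = 162 + 273.15 = 435.15 K
ts2_new = 9.8 * exp(68000 / 8.314 * (1/435.15 - 1/425.15))
1/T2 - 1/T1 = -5.4053e-05
ts2_new = 6.3 min

6.3 min


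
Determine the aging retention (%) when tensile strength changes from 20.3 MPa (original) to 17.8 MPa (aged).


Retention = aged / original * 100
= 17.8 / 20.3 * 100
= 87.7%

87.7%


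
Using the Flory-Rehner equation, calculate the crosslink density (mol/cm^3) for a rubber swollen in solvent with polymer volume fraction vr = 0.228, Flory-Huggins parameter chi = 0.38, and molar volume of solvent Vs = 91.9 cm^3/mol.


ln(1 - vr) = ln(1 - 0.228) = -0.2588
Numerator = -((-0.2588) + 0.228 + 0.38 * 0.228^2) = 0.0110
Denominator = 91.9 * (0.228^(1/3) - 0.228/2) = 45.6662
nu = 0.0110 / 45.6662 = 2.4125e-04 mol/cm^3

2.4125e-04 mol/cm^3


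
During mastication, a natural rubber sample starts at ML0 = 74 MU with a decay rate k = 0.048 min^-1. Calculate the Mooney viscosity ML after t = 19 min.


ML = ML0 * exp(-k * t)
ML = 74 * exp(-0.048 * 19)
ML = 74 * 0.4017
ML = 29.73 MU

29.73 MU


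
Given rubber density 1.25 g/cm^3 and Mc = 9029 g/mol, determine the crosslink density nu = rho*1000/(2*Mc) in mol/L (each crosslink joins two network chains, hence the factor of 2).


nu = rho * 1000 / (2 * Mc)
nu = 1.25 * 1000 / (2 * 9029)
nu = 1250.0 / 18058
nu = 0.0692 mol/L

0.0692 mol/L


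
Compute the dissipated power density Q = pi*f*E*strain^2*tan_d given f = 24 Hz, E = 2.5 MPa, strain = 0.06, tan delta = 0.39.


Q = pi * f * E * strain^2 * tan_d
= pi * 24 * 2.5 * 0.06^2 * 0.39
= pi * 24 * 2.5 * 0.0036 * 0.39
= 0.2646

Q = 0.2646


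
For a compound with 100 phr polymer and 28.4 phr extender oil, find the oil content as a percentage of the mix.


Oil % = oil / (100 + oil) * 100
= 28.4 / (100 + 28.4) * 100
= 28.4 / 128.4 * 100
= 22.12%

22.12%


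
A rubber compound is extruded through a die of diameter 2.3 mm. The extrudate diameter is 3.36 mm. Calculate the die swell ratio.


Die swell ratio = D_extrudate / D_die
= 3.36 / 2.3
= 1.461

Die swell = 1.461


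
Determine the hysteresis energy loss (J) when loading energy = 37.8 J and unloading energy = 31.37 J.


Hysteresis loss = loading - unloading
= 37.8 - 31.37
= 6.43 J

6.43 J


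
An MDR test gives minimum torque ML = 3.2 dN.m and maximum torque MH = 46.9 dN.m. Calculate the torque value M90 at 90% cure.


M90 = ML + 0.9 * (MH - ML)
M90 = 3.2 + 0.9 * (46.9 - 3.2)
M90 = 3.2 + 0.9 * 43.7
M90 = 42.53 dN.m

42.53 dN.m


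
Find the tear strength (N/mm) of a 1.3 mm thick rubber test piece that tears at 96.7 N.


Tear strength = force / thickness
= 96.7 / 1.3
= 74.38 N/mm

74.38 N/mm


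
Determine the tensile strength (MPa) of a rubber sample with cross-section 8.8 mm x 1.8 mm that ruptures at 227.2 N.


Area = width * thickness = 8.8 * 1.8 = 15.84 mm^2
TS = force / area = 227.2 / 15.84 = 14.34 MPa

14.34 MPa


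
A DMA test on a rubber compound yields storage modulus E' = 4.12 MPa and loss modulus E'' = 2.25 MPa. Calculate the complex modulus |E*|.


|E*| = sqrt(E'^2 + E''^2)
= sqrt(4.12^2 + 2.25^2)
= sqrt(16.9744 + 5.0625)
= 4.694 MPa

4.694 MPa


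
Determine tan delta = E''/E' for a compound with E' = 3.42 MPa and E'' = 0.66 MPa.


tan delta = E'' / E'
= 0.66 / 3.42
= 0.193

tan delta = 0.193


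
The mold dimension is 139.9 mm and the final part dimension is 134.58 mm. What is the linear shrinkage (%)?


Shrinkage = (mold - part) / mold * 100
= (139.9 - 134.58) / 139.9 * 100
= 5.32 / 139.9 * 100
= 3.8%

3.8%


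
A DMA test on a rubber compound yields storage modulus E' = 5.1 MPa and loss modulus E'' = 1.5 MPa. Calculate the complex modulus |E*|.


|E*| = sqrt(E'^2 + E''^2)
= sqrt(5.1^2 + 1.5^2)
= sqrt(26.0100 + 2.2500)
= 5.316 MPa

5.316 MPa


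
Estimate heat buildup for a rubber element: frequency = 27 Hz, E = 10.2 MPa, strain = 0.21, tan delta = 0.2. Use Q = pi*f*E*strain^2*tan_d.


Q = pi * f * E * strain^2 * tan_d
= pi * 27 * 10.2 * 0.21^2 * 0.2
= pi * 27 * 10.2 * 0.0441 * 0.2
= 7.6310

Q = 7.6310


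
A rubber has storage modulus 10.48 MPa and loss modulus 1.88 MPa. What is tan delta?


tan delta = E'' / E'
= 1.88 / 10.48
= 0.1794

tan delta = 0.1794


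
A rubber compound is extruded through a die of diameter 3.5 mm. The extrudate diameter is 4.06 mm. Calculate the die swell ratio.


Die swell ratio = D_extrudate / D_die
= 4.06 / 3.5
= 1.16

Die swell = 1.16


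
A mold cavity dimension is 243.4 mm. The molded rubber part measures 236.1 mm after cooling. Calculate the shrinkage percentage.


Shrinkage = (mold - part) / mold * 100
= (243.4 - 236.1) / 243.4 * 100
= 7.3 / 243.4 * 100
= 3.0%

3.0%


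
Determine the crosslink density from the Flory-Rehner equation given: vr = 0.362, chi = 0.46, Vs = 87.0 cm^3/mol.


ln(1 - vr) = ln(1 - 0.362) = -0.4494
Numerator = -((-0.4494) + 0.362 + 0.46 * 0.362^2) = 0.0271
Denominator = 87.0 * (0.362^(1/3) - 0.362/2) = 46.2573
nu = 0.0271 / 46.2573 = 5.8665e-04 mol/cm^3

5.8665e-04 mol/cm^3


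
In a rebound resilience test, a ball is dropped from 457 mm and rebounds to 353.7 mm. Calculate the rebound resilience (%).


Resilience = h_rebound / h_drop * 100
= 353.7 / 457 * 100
= 77.4%

77.4%


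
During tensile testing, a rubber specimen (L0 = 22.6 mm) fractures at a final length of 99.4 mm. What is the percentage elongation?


Elongation = (Lf - L0) / L0 * 100
= (99.4 - 22.6) / 22.6 * 100
= 76.8 / 22.6 * 100
= 339.8%

339.8%


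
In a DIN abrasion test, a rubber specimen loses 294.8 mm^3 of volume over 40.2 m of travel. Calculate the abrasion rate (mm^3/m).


Rate = volume_loss / distance
= 294.8 / 40.2
= 7.333 mm^3/m

7.333 mm^3/m


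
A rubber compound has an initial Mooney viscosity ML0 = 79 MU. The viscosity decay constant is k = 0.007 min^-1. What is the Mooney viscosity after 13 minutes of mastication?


ML = ML0 * exp(-k * t)
ML = 79 * exp(-0.007 * 13)
ML = 79 * 0.9130
ML = 72.13 MU

72.13 MU


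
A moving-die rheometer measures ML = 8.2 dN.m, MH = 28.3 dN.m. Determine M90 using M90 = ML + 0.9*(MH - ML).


M90 = ML + 0.9 * (MH - ML)
M90 = 8.2 + 0.9 * (28.3 - 8.2)
M90 = 8.2 + 0.9 * 20.1
M90 = 26.29 dN.m

26.29 dN.m


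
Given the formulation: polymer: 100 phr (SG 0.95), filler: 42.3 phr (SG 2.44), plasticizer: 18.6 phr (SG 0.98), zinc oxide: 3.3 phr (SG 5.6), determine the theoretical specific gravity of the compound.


Sum of weights = 164.2
Volume contributions:
  polymer: 100/0.95 = 105.2632
  filler: 42.3/2.44 = 17.3361
  plasticizer: 18.6/0.98 = 18.9796
  zinc oxide: 3.3/5.6 = 0.5893
Sum of volumes = 142.1681
SG = 164.2 / 142.1681 = 1.155

SG = 1.155


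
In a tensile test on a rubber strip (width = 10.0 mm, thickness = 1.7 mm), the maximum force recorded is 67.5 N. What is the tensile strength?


Area = width * thickness = 10.0 * 1.7 = 17.0 mm^2
TS = force / area = 67.5 / 17.0 = 3.97 MPa

3.97 MPa


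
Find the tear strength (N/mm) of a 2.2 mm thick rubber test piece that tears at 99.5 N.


Tear strength = force / thickness
= 99.5 / 2.2
= 45.23 N/mm

45.23 N/mm


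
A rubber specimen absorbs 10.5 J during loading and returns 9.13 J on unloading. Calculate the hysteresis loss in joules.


Hysteresis loss = loading - unloading
= 10.5 - 9.13
= 1.37 J

1.37 J


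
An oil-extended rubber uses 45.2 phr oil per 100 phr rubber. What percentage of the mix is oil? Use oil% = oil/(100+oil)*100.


Oil % = oil / (100 + oil) * 100
= 45.2 / (100 + 45.2) * 100
= 45.2 / 145.2 * 100
= 31.13%

31.13%


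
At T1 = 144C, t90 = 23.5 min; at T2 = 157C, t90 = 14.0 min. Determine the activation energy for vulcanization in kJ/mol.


T1 = 417.15 K, T2 = 430.15 K
1/T1 - 1/T2 = 7.2449e-05
ln(t1/t2) = ln(23.5/14.0) = 0.5179
Ea = 8.314 * 0.5179 / 7.2449e-05 = 59437.5484 J/mol
Ea = 59.44 kJ/mol

59.44 kJ/mol


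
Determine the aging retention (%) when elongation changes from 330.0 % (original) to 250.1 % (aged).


Retention = aged / original * 100
= 250.1 / 330.0 * 100
= 75.8%

75.8%


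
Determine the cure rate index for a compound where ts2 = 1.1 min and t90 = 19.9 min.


CRI = 100 / (t90 - ts2)
= 100 / (19.9 - 1.1)
= 100 / 18.8
= 5.32 min^-1

5.32 min^-1


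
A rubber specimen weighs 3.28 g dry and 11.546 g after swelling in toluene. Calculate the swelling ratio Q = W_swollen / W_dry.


Q = W_swollen / W_dry
Q = 11.546 / 3.28
Q = 3.52

Q = 3.52


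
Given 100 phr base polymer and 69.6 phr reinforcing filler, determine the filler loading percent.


Filler % = filler / (rubber + filler) * 100
= 69.6 / (100 + 69.6) * 100
= 69.6 / 169.6 * 100
= 41.04%

41.04%


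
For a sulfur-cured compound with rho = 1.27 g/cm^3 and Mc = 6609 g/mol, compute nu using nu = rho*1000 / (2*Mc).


nu = rho * 1000 / (2 * Mc)
nu = 1.27 * 1000 / (2 * 6609)
nu = 1270.0 / 13218
nu = 0.0961 mol/L

0.0961 mol/L


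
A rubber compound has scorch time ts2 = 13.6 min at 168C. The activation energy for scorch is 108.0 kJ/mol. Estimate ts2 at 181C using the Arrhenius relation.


Convert temperatures: T1 = 168 + 273.15 = 441.15 K, T2 = 181 + 273.15 = 454.15 K
ts2_new = 13.6 * exp(108000 / 8.314 * (1/454.15 - 1/441.15))
1/T2 - 1/T1 = -6.4887e-05
ts2_new = 5.85 min

5.85 min


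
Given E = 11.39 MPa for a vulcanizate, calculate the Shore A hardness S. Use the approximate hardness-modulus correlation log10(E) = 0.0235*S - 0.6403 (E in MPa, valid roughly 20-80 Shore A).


log10(E) = 0.0235*S - 0.6403  =>  S = (log10(E) + 0.6403) / 0.0235
log10(11.39) = 1.056524
S = (1.056524 + 0.6403) / 0.0235 = 1.696824 / 0.0235
S = 72.2

Shore A = 72.2


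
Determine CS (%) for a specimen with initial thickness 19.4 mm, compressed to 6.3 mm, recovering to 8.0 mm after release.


CS = (t0 - recovered) / (t0 - ts) * 100
= (19.4 - 8.0) / (19.4 - 6.3) * 100
= 11.4 / 13.1 * 100
= 87.0%

87.0%


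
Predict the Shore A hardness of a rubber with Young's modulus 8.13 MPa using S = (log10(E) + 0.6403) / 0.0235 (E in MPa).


log10(E) = 0.0235*S - 0.6403  =>  S = (log10(E) + 0.6403) / 0.0235
log10(8.13) = 0.910091
S = (0.910091 + 0.6403) / 0.0235 = 1.550391 / 0.0235
S = 66.0

Shore A = 66.0


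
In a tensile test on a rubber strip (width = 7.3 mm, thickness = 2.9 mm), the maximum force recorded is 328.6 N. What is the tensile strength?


Area = width * thickness = 7.3 * 2.9 = 21.17 mm^2
TS = force / area = 328.6 / 21.17 = 15.52 MPa

15.52 MPa


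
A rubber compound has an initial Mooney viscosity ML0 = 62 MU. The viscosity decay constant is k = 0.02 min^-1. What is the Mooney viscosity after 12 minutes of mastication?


ML = ML0 * exp(-k * t)
ML = 62 * exp(-0.02 * 12)
ML = 62 * 0.7866
ML = 48.77 MU

48.77 MU


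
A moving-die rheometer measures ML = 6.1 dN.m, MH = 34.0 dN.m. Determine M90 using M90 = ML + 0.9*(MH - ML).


M90 = ML + 0.9 * (MH - ML)
M90 = 6.1 + 0.9 * (34.0 - 6.1)
M90 = 6.1 + 0.9 * 27.9
M90 = 31.21 dN.m

31.21 dN.m


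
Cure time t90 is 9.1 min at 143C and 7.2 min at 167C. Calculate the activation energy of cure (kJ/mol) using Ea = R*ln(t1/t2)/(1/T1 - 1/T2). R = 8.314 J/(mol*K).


T1 = 416.15 K, T2 = 440.15 K
1/T1 - 1/T2 = 1.3103e-04
ln(t1/t2) = ln(9.1/7.2) = 0.2342
Ea = 8.314 * 0.2342 / 1.3103e-04 = 14860.1780 J/mol
Ea = 14.86 kJ/mol

14.86 kJ/mol


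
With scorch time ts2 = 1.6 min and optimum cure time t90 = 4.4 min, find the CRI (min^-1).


CRI = 100 / (t90 - ts2)
= 100 / (4.4 - 1.6)
= 100 / 2.8
= 35.71 min^-1

35.71 min^-1


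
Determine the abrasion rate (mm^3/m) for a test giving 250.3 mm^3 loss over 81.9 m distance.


Rate = volume_loss / distance
= 250.3 / 81.9
= 3.056 mm^3/m

3.056 mm^3/m


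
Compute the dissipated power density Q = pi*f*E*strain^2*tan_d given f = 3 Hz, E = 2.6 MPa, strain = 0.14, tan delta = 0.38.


Q = pi * f * E * strain^2 * tan_d
= pi * 3 * 2.6 * 0.14^2 * 0.38
= pi * 3 * 2.6 * 0.0196 * 0.38
= 0.1825

Q = 0.1825


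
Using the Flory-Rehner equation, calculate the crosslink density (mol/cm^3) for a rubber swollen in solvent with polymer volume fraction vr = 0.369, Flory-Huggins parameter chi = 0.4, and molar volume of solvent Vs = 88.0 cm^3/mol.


ln(1 - vr) = ln(1 - 0.369) = -0.4604
Numerator = -((-0.4604) + 0.369 + 0.4 * 0.369^2) = 0.0370
Denominator = 88.0 * (0.369^(1/3) - 0.369/2) = 46.8827
nu = 0.0370 / 46.8827 = 7.8888e-04 mol/cm^3

7.8888e-04 mol/cm^3


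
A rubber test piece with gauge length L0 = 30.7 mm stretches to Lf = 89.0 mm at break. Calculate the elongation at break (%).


Elongation = (Lf - L0) / L0 * 100
= (89.0 - 30.7) / 30.7 * 100
= 58.3 / 30.7 * 100
= 189.9%

189.9%


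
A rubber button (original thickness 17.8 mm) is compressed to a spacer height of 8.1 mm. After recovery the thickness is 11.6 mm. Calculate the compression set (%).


CS = (t0 - recovered) / (t0 - ts) * 100
= (17.8 - 11.6) / (17.8 - 8.1) * 100
= 6.2 / 9.7 * 100
= 63.9%

63.9%


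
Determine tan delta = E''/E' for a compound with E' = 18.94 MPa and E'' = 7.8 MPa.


tan delta = E'' / E'
= 7.8 / 18.94
= 0.4118

tan delta = 0.4118


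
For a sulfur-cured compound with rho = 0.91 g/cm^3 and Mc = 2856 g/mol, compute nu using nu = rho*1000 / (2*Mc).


nu = rho * 1000 / (2 * Mc)
nu = 0.91 * 1000 / (2 * 2856)
nu = 910.0 / 5712
nu = 0.1593 mol/L

0.1593 mol/L


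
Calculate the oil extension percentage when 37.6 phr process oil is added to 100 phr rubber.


Oil % = oil / (100 + oil) * 100
= 37.6 / (100 + 37.6) * 100
= 37.6 / 137.6 * 100
= 27.33%

27.33%


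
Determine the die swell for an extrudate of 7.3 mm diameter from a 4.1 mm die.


Die swell ratio = D_extrudate / D_die
= 7.3 / 4.1
= 1.78

Die swell = 1.78


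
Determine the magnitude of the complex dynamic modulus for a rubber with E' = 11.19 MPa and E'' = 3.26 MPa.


|E*| = sqrt(E'^2 + E''^2)
= sqrt(11.19^2 + 3.26^2)
= sqrt(125.2161 + 10.6276)
= 11.655 MPa

11.655 MPa


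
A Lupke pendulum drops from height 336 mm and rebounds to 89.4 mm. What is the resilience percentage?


Resilience = h_rebound / h_drop * 100
= 89.4 / 336 * 100
= 26.6%

26.6%


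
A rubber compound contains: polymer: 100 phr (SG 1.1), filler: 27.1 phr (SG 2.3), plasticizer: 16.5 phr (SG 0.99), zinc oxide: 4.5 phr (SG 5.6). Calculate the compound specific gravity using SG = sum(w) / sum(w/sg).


Sum of weights = 148.1
Volume contributions:
  polymer: 100/1.1 = 90.9091
  filler: 27.1/2.3 = 11.7826
  plasticizer: 16.5/0.99 = 16.6667
  zinc oxide: 4.5/5.6 = 0.8036
Sum of volumes = 120.1619
SG = 148.1 / 120.1619 = 1.233

SG = 1.233


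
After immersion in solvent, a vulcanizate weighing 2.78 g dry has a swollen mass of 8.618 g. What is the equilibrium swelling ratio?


Q = W_swollen / W_dry
Q = 8.618 / 2.78
Q = 3.1

Q = 3.1


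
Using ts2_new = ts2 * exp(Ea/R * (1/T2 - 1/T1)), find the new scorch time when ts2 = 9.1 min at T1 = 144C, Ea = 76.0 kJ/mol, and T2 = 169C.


Convert temperatures: T1 = 144 + 273.15 = 417.15 K, T2 = 169 + 273.15 = 442.15 K
ts2_new = 9.1 * exp(76000 / 8.314 * (1/442.15 - 1/417.15))
1/T2 - 1/T1 = -1.3554e-04
ts2_new = 2.64 min

2.64 min


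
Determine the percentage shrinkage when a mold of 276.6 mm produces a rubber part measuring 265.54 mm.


Shrinkage = (mold - part) / mold * 100
= (276.6 - 265.54) / 276.6 * 100
= 11.06 / 276.6 * 100
= 4.0%

4.0%


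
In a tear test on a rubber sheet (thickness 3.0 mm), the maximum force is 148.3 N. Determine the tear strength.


Tear strength = force / thickness
= 148.3 / 3.0
= 49.43 N/mm

49.43 N/mm


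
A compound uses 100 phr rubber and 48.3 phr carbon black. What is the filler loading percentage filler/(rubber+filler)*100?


Filler % = filler / (rubber + filler) * 100
= 48.3 / (100 + 48.3) * 100
= 48.3 / 148.3 * 100
= 32.57%

32.57%


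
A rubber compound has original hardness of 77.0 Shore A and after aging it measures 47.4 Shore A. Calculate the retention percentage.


Retention = aged / original * 100
= 47.4 / 77.0 * 100
= 61.6%

61.6%


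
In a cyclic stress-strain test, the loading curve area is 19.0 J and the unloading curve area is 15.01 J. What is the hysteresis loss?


Hysteresis loss = loading - unloading
= 19.0 - 15.01
= 3.99 J

3.99 J


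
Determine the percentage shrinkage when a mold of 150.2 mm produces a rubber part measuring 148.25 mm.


Shrinkage = (mold - part) / mold * 100
= (150.2 - 148.25) / 150.2 * 100
= 1.95 / 150.2 * 100
= 1.3%

1.3%


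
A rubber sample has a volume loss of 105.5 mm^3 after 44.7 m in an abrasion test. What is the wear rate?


Rate = volume_loss / distance
= 105.5 / 44.7
= 2.36 mm^3/m

2.36 mm^3/m


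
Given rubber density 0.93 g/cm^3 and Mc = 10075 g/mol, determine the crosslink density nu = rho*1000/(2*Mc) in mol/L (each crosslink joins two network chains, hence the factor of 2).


nu = rho * 1000 / (2 * Mc)
nu = 0.93 * 1000 / (2 * 10075)
nu = 930.0 / 20150
nu = 0.0462 mol/L

0.0462 mol/L


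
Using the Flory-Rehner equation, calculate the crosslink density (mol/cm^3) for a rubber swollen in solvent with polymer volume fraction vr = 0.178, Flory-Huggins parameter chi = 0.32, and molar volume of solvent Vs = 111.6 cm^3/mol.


ln(1 - vr) = ln(1 - 0.178) = -0.1960
Numerator = -((-0.1960) + 0.178 + 0.32 * 0.178^2) = 0.0079
Denominator = 111.6 * (0.178^(1/3) - 0.178/2) = 52.8451
nu = 0.0079 / 52.8451 = 1.4904e-04 mol/cm^3

1.4904e-04 mol/cm^3


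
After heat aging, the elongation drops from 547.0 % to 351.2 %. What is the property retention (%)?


Retention = aged / original * 100
= 351.2 / 547.0 * 100
= 64.2%

64.2%


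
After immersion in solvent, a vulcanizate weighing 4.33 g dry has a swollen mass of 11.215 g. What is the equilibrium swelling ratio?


Q = W_swollen / W_dry
Q = 11.215 / 4.33
Q = 2.59

Q = 2.59


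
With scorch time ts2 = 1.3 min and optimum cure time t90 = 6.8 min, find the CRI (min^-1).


CRI = 100 / (t90 - ts2)
= 100 / (6.8 - 1.3)
= 100 / 5.5
= 18.18 min^-1

18.18 min^-1


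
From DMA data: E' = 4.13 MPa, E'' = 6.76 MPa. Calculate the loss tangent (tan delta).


tan delta = E'' / E'
= 6.76 / 4.13
= 1.6368

tan delta = 1.6368


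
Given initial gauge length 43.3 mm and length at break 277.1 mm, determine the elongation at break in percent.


Elongation = (Lf - L0) / L0 * 100
= (277.1 - 43.3) / 43.3 * 100
= 233.8 / 43.3 * 100
= 540.0%

540.0%


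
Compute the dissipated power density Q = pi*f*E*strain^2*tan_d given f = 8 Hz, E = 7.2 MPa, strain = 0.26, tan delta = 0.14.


Q = pi * f * E * strain^2 * tan_d
= pi * 8 * 7.2 * 0.26^2 * 0.14
= pi * 8 * 7.2 * 0.0676 * 0.14
= 1.7126

Q = 1.7126


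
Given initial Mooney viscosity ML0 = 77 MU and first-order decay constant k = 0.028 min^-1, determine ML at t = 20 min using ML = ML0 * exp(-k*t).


ML = ML0 * exp(-k * t)
ML = 77 * exp(-0.028 * 20)
ML = 77 * 0.5712
ML = 43.98 MU

43.98 MU


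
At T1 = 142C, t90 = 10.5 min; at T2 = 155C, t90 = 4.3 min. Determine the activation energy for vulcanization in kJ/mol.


T1 = 415.15 K, T2 = 428.15 K
1/T1 - 1/T2 = 7.3138e-05
ln(t1/t2) = ln(10.5/4.3) = 0.8928
Ea = 8.314 * 0.8928 / 7.3138e-05 = 101485.1496 J/mol
Ea = 101.49 kJ/mol

101.49 kJ/mol


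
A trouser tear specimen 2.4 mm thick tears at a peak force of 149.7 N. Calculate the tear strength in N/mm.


Tear strength = force / thickness
= 149.7 / 2.4
= 62.38 N/mm

62.38 N/mm


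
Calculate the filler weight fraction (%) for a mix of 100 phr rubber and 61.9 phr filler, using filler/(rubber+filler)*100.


Filler % = filler / (rubber + filler) * 100
= 61.9 / (100 + 61.9) * 100
= 61.9 / 161.9 * 100
= 38.23%

38.23%


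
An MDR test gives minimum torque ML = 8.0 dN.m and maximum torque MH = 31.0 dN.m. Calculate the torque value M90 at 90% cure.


M90 = ML + 0.9 * (MH - ML)
M90 = 8.0 + 0.9 * (31.0 - 8.0)
M90 = 8.0 + 0.9 * 23.0
M90 = 28.7 dN.m

28.7 dN.m


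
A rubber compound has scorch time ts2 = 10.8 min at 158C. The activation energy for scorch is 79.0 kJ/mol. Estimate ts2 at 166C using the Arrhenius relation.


Convert temperatures: T1 = 158 + 273.15 = 431.15 K, T2 = 166 + 273.15 = 439.15 K
ts2_new = 10.8 * exp(79000 / 8.314 * (1/439.15 - 1/431.15))
1/T2 - 1/T1 = -4.2252e-05
ts2_new = 7.23 min

7.23 min


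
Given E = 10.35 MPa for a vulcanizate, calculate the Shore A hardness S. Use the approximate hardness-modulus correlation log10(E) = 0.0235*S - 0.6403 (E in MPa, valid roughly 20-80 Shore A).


log10(E) = 0.0235*S - 0.6403  =>  S = (log10(E) + 0.6403) / 0.0235
log10(10.35) = 1.014940
S = (1.014940 + 0.6403) / 0.0235 = 1.655240 / 0.0235
S = 70.4

Shore A = 70.4


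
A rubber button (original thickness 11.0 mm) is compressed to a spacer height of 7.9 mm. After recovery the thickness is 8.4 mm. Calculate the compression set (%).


CS = (t0 - recovered) / (t0 - ts) * 100
= (11.0 - 8.4) / (11.0 - 7.9) * 100
= 2.6 / 3.1 * 100
= 83.9%

83.9%


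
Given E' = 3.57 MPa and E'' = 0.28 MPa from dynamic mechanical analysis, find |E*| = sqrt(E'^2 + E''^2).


|E*| = sqrt(E'^2 + E''^2)
= sqrt(3.57^2 + 0.28^2)
= sqrt(12.7449 + 0.0784)
= 3.581 MPa

3.581 MPa


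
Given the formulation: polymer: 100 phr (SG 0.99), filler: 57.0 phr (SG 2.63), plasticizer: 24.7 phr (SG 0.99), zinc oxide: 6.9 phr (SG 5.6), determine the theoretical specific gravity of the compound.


Sum of weights = 188.6
Volume contributions:
  polymer: 100/0.99 = 101.0101
  filler: 57.0/2.63 = 21.6730
  plasticizer: 24.7/0.99 = 24.9495
  zinc oxide: 6.9/5.6 = 1.2321
Sum of volumes = 148.8647
SG = 188.6 / 148.8647 = 1.267

SG = 1.267


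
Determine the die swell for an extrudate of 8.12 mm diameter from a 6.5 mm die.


Die swell ratio = D_extrudate / D_die
= 8.12 / 6.5
= 1.249

Die swell = 1.249


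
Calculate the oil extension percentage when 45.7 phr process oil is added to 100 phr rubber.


Oil % = oil / (100 + oil) * 100
= 45.7 / (100 + 45.7) * 100
= 45.7 / 145.7 * 100
= 31.37%

31.37%


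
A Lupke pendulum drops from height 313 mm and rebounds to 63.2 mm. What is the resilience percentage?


Resilience = h_rebound / h_drop * 100
= 63.2 / 313 * 100
= 20.2%

20.2%


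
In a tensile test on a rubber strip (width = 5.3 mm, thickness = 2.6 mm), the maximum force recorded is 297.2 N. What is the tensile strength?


Area = width * thickness = 5.3 * 2.6 = 13.78 mm^2
TS = force / area = 297.2 / 13.78 = 21.57 MPa

21.57 MPa


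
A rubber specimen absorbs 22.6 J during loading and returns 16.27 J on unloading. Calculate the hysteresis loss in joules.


Hysteresis loss = loading - unloading
= 22.6 - 16.27
= 6.33 J

6.33 J


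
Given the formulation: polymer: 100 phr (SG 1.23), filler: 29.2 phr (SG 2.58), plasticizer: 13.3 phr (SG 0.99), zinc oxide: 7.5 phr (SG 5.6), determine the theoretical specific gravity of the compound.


Sum of weights = 150.0
Volume contributions:
  polymer: 100/1.23 = 81.3008
  filler: 29.2/2.58 = 11.3178
  plasticizer: 13.3/0.99 = 13.4343
  zinc oxide: 7.5/5.6 = 1.3393
Sum of volumes = 107.3923
SG = 150.0 / 107.3923 = 1.397

SG = 1.397


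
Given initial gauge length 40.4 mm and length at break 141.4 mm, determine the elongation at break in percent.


Elongation = (Lf - L0) / L0 * 100
= (141.4 - 40.4) / 40.4 * 100
= 101.0 / 40.4 * 100
= 250.0%

250.0%


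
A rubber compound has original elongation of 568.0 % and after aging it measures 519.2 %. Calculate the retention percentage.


Retention = aged / original * 100
= 519.2 / 568.0 * 100
= 91.4%

91.4%


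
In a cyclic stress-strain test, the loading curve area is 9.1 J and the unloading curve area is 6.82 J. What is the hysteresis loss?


Hysteresis loss = loading - unloading
= 9.1 - 6.82
= 2.28 J

2.28 J


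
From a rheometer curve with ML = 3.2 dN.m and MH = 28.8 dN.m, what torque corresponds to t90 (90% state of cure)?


M90 = ML + 0.9 * (MH - ML)
M90 = 3.2 + 0.9 * (28.8 - 3.2)
M90 = 3.2 + 0.9 * 25.6
M90 = 26.24 dN.m

26.24 dN.m


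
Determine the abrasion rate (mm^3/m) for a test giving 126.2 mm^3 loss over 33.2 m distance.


Rate = volume_loss / distance
= 126.2 / 33.2
= 3.801 mm^3/m

3.801 mm^3/m


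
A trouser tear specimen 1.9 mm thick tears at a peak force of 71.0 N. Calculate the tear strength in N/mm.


Tear strength = force / thickness
= 71.0 / 1.9
= 37.37 N/mm

37.37 N/mm
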